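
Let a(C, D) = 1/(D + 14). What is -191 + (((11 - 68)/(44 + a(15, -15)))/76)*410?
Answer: -17041/86 ≈ -198.15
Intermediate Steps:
a(C, D) = 1/(14 + D)
-191 + (((11 - 68)/(44 + a(15, -15)))/76)*410 = -191 + (((11 - 68)/(44 + 1/(14 - 15)))/76)*410 = -191 + (-57/(44 + 1/(-1))*(1/76))*410 = -191 + (-57/(44 - 1)*(1/76))*410 = -191 + (-57/43*(1/76))*410 = -191 + (-57*1/43*(1/76))*410 = -191 - 57/43*1/76*410 = -191 - 3/172*410 = -191 - 615/86 = -17041/86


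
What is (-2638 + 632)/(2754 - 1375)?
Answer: -2006/1379 ≈ -1.4547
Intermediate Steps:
(-2638 + 632)/(2754 - 1375) = -2006/1379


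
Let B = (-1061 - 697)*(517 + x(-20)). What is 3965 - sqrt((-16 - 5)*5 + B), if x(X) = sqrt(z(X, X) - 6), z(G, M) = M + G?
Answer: 3965 - sqrt(-908991 - 1758*I*sqrt(46)) ≈ 3958.7 + 953.43*I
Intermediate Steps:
z(G, M) = G + M
x(X) = sqrt(-6 + 2*X) (x(X) = sqrt((X + X) - 6) = sqrt(2*X - 6) = sqrt(-6 + 2*X))
B = -908886 - 1758*I*sqrt(46) (B = (-1061 - 697)*(517 + sqrt(-6 + 2*(-20))) = -1758*(517 + sqrt(-6 - 40)) = -1758*(517 + sqrt(-46)) = -1758*(517 + I*sqrt(46)) = -908886 - 1758*I*sqrt(46) ≈ -9.0889e+5 - 11923.0*I)
3965 - sqrt((-16 - 5)*5 + B) = 3965 - sqrt((-16 - 5)*5 + (-908886 - 1758*I*sqrt(46))) = 3965 - sqrt(-21*5 + (-908886 - 1758*I*sqrt(46))) = 3965 - sqrt(-105 + (-908886 - 1758*I*sqrt(46))) = 3965 - sqrt(-908991 - 1758*I*sqrt(46))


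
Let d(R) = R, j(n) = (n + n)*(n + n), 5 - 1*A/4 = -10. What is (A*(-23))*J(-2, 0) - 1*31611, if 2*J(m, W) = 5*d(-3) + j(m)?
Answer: -32301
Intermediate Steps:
A = 60 (A = 20 - 4*(-10) = 20 + 40 = 60)
j(n) = 4*n² (j(n) = (2*n)*(2*n) = 4*n²)
J(m, W) = -15/2 + 2*m² (J(m, W) = (5*(-3) + 4*m²)/2 = (-15 + 4*m²)/2 = -15/2 + 2*m²)
(A*(-23))*J(-2, 0) - 1*31611 = (60*(-23))*(-15/2 + 2*(-2)²) - 1*31611 = -1380*(-15/2 + 2*4) - 31611 = -1380*(-15/2 + 8) - 31611 = -1380*½ - 31611 = -690 - 31611 = -32301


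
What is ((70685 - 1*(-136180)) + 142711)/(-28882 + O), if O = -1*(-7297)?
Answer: -349576/21585 ≈ -16.195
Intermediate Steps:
O = 7297
((70685 - 1*(-136180)) + 142711)/(-28882 + O) = ((70685 - 1*(-136180)) + 142711)/(-28882 + 7297) = ((70685 + 136180) + 142711)/(-21585) = (206865 + 142711)*(-1/21585) = 349576*(-1/21585) = -349576/21585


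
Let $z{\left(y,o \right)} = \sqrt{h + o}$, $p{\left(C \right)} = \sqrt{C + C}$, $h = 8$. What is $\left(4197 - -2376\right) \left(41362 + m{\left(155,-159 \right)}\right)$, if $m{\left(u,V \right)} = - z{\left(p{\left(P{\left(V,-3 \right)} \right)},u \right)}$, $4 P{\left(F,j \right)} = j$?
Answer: $271872426 - 6573 \sqrt{163} \approx 2.7179 \cdot 10^{8}$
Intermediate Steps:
$P{\left(F,j \right)} = \frac{j}{4}$
$p{\left(C \right)} = \sqrt{2} \sqrt{C}$ ($p{\left(C \right)} = \sqrt{2 C} = \sqrt{2} \sqrt{C}$)
$z{\left(y,o \right)} = \sqrt{8 + o}$
$m{\left(u,V \right)} = - \sqrt{8 + u}$
$\left(4197 - -2376\right) \left(41362 + m{\left(155,-159 \right)}\right) = \left(4197 - -2376\right) \left(41362 - \sqrt{8 + 155}\right) = \left(4197 + 2376\right) \left(41362 - \sqrt{163}\right) = 6573 \left(41362 - \sqrt{163}\right) = 271872426 - 6573 \sqrt{163}$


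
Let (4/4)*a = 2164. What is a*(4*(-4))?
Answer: -34624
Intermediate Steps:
a = 2164
a*(4*(-4)) = 2164*(4*(-4)) = 2164*(-16) = -34624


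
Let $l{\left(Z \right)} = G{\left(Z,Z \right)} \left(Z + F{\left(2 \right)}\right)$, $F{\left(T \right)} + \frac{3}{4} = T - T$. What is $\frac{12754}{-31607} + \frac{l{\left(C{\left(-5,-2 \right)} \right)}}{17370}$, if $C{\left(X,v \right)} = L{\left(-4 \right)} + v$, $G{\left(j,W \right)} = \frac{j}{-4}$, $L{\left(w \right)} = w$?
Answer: $- \frac{197206223}{488012080} \approx -0.4041$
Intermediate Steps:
$F{\left(T \right)} = - \frac{3}{4}$ ($F{\left(T \right)} = - \frac{3}{4} + \left(T - T\right) = - \frac{3}{4} + 0 = - \frac{3}{4}$)
$G{\left(j,W \right)} = - \frac{j}{4}$ ($G{\left(j,W \right)} = j \left(- \frac{1}{4}\right) = - \frac{j}{4}$)
$C{\left(X,v \right)} = -4 + v$
$l{\left(Z \right)} = - \frac{Z \left(- \frac{3}{4} + Z\right)}{4}$ ($l{\left(Z \right)} = - \frac{Z}{4} \left(Z - \frac{3}{4}\right) = - \frac{Z}{4} \left(- \frac{3}{4} + Z\right) = - \frac{Z \left(- \frac{3}{4} + Z\right)}{4}$)
$\frac{12754}{-31607} + \frac{l{\left(C{\left(-5,-2 \right)} \right)}}{17370} = \frac{12754}{-31607} + \frac{\frac{1}{16} \left(-4 - 2\right) \left(3 - 4 \left(-4 - 2\right)\right)}{17370} = 12754 \left(- \frac{1}{31607}\right) + \frac{1}{16} \left(-6\right) \left(3 - -24\right) \frac{1}{17370} = - \frac{12754}{31607} + \frac{1}{16} \left(-6\right) \left(3 + 24\right) \frac{1}{17370} = - \frac{12754}{31607} + \frac{1}{16} \left(-6\right) 27 \cdot \frac{1}{17370} = - \frac{12754}{31607} - \frac{9}{15440} = - \frac{197206223}{488012080}$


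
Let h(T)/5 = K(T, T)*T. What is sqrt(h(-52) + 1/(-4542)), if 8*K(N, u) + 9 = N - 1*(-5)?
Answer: sqrt(37546165938)/4542 ≈ 42.661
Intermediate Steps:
K(N, u) = -1/2 + N/8 (K(N, u) = -9/8 + (N - 1*(-5))/8 = -9/8 + (N + 5)/8 = -9/8 + (5 + N)/8 = -9/8 + (5/8 + N/8) = -1/2 + N/8)
h(T) = 5*T*(-1/2 + T/8) (h(T) = 5*((-1/2 + T/8)*T) = 5*(T*(-1/2 + T/8)) = 5*T*(-1/2 + T/8))
sqrt(h(-52) + 1/(-4542)) = sqrt((5/8)*(-52)*(-4 - 52) + 1/(-4542)) = sqrt((5/8)*(-52)*(-56) - 1/4542) = sqrt(1820 - 1/4542) = sqrt(8266439/4542) = sqrt(37546165938)/4542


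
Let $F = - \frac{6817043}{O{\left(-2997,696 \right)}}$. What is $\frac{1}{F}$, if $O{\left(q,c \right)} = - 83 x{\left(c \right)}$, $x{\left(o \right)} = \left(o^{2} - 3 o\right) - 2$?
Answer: $\frac{40033058}{6817043} \approx 5.8725$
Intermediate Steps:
$x{\left(o \right)} = -2 + o^{2} - 3 o$
$O{\left(q,c \right)} = 166 - 83 c^{2} + 249 c$ ($O{\left(q,c \right)} = - 83 \left(-2 + c^{2} - 3 c\right) = 166 - 83 c^{2} + 249 c$)
$F = \frac{6817043}{40033058}$ ($F = - \frac{6817043}{166 - 83 \cdot 696^{2} + 249 \cdot 696} = - \frac{6817043}{166 - 40206528 + 173304} = - \frac{6817043}{-40033058} = \left(-6817043\right) \left(- \frac{1}{40033058}\right) = \frac{6817043}{40033058} \approx 0.17029$)
$\frac{1}{F} = \frac{1}{\frac{6817043}{40033058}} = \frac{40033058}{6817043}$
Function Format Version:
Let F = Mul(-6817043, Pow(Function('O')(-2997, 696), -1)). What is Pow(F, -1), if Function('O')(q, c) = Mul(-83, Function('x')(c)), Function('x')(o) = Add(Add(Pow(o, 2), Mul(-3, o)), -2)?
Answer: Rational(40033058, 6817043) ≈ 5.8725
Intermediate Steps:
Function('x')(o) = Add(-2, Pow(o, 2), Mul(-3, o))
Function('O')(q, c) = Add(166, Mul(-83, Pow(c, 2)), Mul(249, c)) (Function('O')(q, c) = Mul(-83, Add(-2, Pow(c, 2), Mul(-3, c))) = Add(166, Mul(-83, Pow(c, 2)), Mul(249, c)))
F = Rational(6817043, 40033058) (F = Mul(-6817043, Pow(Add(166, Mul(-83, Pow(696, 2)), Mul(249, 696)), -1)) = Mul(-6817043, Pow(Add(166, Mul(-83, 484416), 173304), -1)) = Mul(-6817043, Pow(Add(166, -40206528, 173304), -1)) = Mul(-6817043, Pow(-40033058, -1)) = Mul(-6817043, Rational(-1, 40033058)) = Rational(6817043, 40033058) ≈ 0.17029)
Pow(F, -1) = Pow(Rational(6817043, 40033058), -1) = Rational(40033058, 6817043)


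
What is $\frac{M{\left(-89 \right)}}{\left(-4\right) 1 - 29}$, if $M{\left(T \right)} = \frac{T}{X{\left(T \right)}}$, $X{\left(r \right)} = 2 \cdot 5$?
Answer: $\frac{89}{330} \approx 0.2697$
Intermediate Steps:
$X{\left(r \right)} = 10$
$M{\left(T \right)} = \frac{T}{10}$
$\frac{M{\left(-89 \right)}}{\left(-4\right) 1 - 29} = \frac{\frac{1}{10} \left(-89\right)}{\left(-4\right) 1 - 29} = - \frac{89}{10 \left(-4 - 29\right)} = - \frac{89}{10 \left(-33\right)} = \left(- \frac{89}{10}\right) \left(- \frac{1}{33}\right) = \frac{89}{330}$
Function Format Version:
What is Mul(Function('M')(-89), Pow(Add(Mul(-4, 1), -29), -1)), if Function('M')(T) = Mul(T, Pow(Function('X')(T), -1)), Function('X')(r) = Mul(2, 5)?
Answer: Rational(89, 330) ≈ 0.26970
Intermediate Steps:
Function('X')(r) = 10
Function('M')(T) = Mul(Rational(1, 10), T) (Function('M')(T) = Mul(T, Pow(10, -1)) = Mul(T, Rational(1, 10)) = Mul(Rational(1, 10), T))
Mul(Function('M')(-89), Pow(Add(Mul(-4, 1), -29), -1)) = Mul(Mul(Rational(1, 10), -89), Pow(Add(Mul(-4, 1), -29), -1)) = Mul(Rational(-89, 10), Pow(Add(-4, -29), -1)) = Mul(Rational(-89, 10), Pow(-33, -1)) = Mul(Rational(-89, 10), Rational(-1, 33)) = Rational(89, 330)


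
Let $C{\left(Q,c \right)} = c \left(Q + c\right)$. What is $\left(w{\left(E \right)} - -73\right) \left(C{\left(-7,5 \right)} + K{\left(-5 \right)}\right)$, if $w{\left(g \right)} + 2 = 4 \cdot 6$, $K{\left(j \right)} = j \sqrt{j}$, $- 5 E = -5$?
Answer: $-950 - 475 i \sqrt{5} \approx -950.0 - 1062.1 i$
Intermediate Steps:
$E = 1$ ($E = \left(- \frac{1}{5}\right) \left(-5\right) = 1$)
$K{\left(j \right)} = j^{\frac{3}{2}}$
$w{\left(g \right)} = 22$ ($w{\left(g \right)} = -2 + 4 \cdot 6 = -2 + 24 = 22$)
$\left(w{\left(E \right)} - -73\right) \left(C{\left(-7,5 \right)} + K{\left(-5 \right)}\right) = \left(22 - -73\right) \left(5 \left(-7 + 5\right) + \left(-5\right)^{\frac{3}{2}}\right) = \left(22 + 73\right) \left(5 \left(-2\right) - 5 i \sqrt{5}\right) = 95 \left(-10 - 5 i \sqrt{5}\right) = -950 - 475 i \sqrt{5}$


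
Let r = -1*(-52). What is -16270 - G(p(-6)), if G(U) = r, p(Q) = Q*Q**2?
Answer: -16322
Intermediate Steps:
r = 52
p(Q) = Q**3
G(U) = 52
-16270 - G(p(-6)) = -16270 - 1*52 = -16270 - 52 = -16322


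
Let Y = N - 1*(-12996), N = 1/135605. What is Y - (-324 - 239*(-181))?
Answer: -4059878094/135605 ≈ -29939.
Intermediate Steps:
N = 1/135605 ≈ 7.3744e-6
Y = 1762322581/135605 (Y = 1/135605 - 1*(-12996) = 1/135605 + 12996 = 1762322581/135605 ≈ 12996.)
Y - (-324 - 239*(-181)) = 1762322581/135605 - (-324 - 239*(-181)) = 1762322581/135605 - (-324 + 43259) = 1762322581/135605 - 1*42935 = 1762322581/135605 - 42935 = -4059878094/135605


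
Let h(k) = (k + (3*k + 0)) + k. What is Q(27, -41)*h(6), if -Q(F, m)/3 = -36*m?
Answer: -132840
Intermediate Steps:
Q(F, m) = 108*m (Q(F, m) = -(-108)*m = 108*m)
h(k) = 5*k (h(k) = (k + 3*k) + k = 4*k + k = 5*k)
Q(27, -41)*h(6) = (108*(-41))*(5*6) = -4428*30 = -132840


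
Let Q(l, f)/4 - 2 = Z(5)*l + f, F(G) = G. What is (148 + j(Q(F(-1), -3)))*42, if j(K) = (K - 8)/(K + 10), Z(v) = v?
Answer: 6312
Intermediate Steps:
Q(l, f) = 8 + 4*f + 20*l (Q(l, f) = 8 + 4*(5*l + f) = 8 + 4*(f + 5*l) = 8 + (4*f + 20*l) = 8 + 4*f + 20*l)
j(K) = (-8 + K)/(10 + K)
(148 + j(Q(F(-1), -3)))*42 = (148 + (-8 + (8 + 4*(-3) + 20*(-1)))/(10 + (8 + 4*(-3) + 20*(-1))))*42 = (148 + (-8 + (8 - 12 - 20))/(10 + (8 - 12 - 20)))*42 = (148 + (-8 - 24)/(10 - 24))*42 = (148 - 32/(-14))*42 = (148 - 1/14*(-32))*42 = (148 + 16/7)*42 = (1052/7)*42 = 6312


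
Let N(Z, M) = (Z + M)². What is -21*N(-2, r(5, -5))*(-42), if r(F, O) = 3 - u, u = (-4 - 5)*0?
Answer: 882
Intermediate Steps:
u = 0 (u = -9*0 = 0)
r(F, O) = 3 (r(F, O) = 3 - 1*0 = 3 + 0 = 3)
N(Z, M) = (M + Z)²
-21*N(-2, r(5, -5))*(-42) = -21*(3 - 2)²*(-42) = -21*1²*(-42) = -21*1*(-42) = -21*(-42) = 882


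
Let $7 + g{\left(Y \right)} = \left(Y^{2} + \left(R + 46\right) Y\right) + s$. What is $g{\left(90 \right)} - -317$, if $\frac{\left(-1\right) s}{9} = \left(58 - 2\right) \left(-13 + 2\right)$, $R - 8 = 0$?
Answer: $18814$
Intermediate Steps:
$R = 8$ ($R = 8 + 0 = 8$)
$s = 5544$ ($s = - 9 \left(58 - 2\right) \left(-13 + 2\right) = - 9 \cdot 56 \left(-11\right) = \left(-9\right) \left(-616\right) = 5544$)
$g{\left(Y \right)} = 5537 + Y^{2} + 54 Y$ ($g{\left(Y \right)} = -7 + \left(\left(Y^{2} + \left(8 + 46\right) Y\right) + 5544\right) = -7 + \left(\left(Y^{2} + 54 Y\right) + 5544\right) = -7 + \left(5544 + Y^{2} + 54 Y\right) = 5537 + Y^{2} + 54 Y$)
$g{\left(90 \right)} - -317 = \left(5537 + 90^{2} + 54 \cdot 90\right) - -317 = \left(5537 + 8100 + 4860\right) + \left(336 - 19\right) = 18497 + 317 = 18814$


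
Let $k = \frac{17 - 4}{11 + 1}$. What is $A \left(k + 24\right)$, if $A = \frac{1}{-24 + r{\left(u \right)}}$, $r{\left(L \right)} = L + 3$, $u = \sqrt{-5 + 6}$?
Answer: $- \frac{301}{240} \approx -1.2542$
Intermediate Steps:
$u = 1$ ($u = \sqrt{1} = 1$)
$r{\left(L \right)} = 3 + L$
$A = - \frac{1}{20}$ ($A = \frac{1}{-24 + \left(3 + 1\right)} = \frac{1}{-24 + 4} = \frac{1}{-20} = - \frac{1}{20} \approx -0.05$)
$k = \frac{13}{12} \approx 1.0833$
$A \left(k + 24\right) = - \frac{\frac{13}{12} + 24}{20} = \left(- \frac{1}{20}\right) \frac{301}{12} = - \frac{301}{240}$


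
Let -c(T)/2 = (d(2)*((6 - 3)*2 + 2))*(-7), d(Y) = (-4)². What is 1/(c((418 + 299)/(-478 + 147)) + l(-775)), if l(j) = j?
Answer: 1/1017 ≈ 0.00098328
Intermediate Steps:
d(Y) = 16
c(T) = 1792 (c(T) = -2*16*((6 - 3)*2 + 2)*(-7) = -2*16*(3*2 + 2)*(-7) = -2*16*(6 + 2)*(-7) = -2*16*8*(-7) = -256*(-7) = -2*(-896) = 1792)
1/(c((418 + 299)/(-478 + 147)) + l(-775)) = 1/(1792 - 775) = 1/1017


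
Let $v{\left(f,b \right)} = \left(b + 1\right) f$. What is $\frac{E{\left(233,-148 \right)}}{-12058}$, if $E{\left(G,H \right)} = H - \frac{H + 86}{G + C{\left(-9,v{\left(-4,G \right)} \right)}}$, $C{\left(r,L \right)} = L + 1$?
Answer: $\frac{51979}{4232358} \approx 0.012281$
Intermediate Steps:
$v{\left(f,b \right)} = f \left(1 + b\right)$ ($v{\left(f,b \right)} = \left(1 + b\right) f = f \left(1 + b\right)$)
$C{\left(r,L \right)} = 1 + L$
$E{\left(G,H \right)} = H - \frac{86 + H}{-3 - 3 G}$ ($E{\left(G,H \right)} = H - \frac{H + 86}{G - \left(-1 + 4 \left(1 + G\right)\right)} = H - \frac{86 + H}{G + \left(1 - \left(4 + 4 G\right)\right)} = H - \frac{86 + H}{G - \left(3 + 4 G\right)} = H - \frac{86 + H}{-3 - 3 G}$)
$\frac{E{\left(233,-148 \right)}}{-12058} = \frac{\frac{1}{3} \frac{1}{1 + 233} \left(86 + 4 \left(-148\right) + 3 \cdot 233 \left(-148\right)\right)}{-12058} = \frac{86 - 592 - 103452}{3 \cdot 234} \left(- \frac{1}{12058}\right) = \frac{1}{3} \cdot \frac{1}{234} \left(-103958\right) \left(- \frac{1}{12058}\right) = \left(- \frac{51979}{351}\right) \left(- \frac{1}{12058}\right) = \frac{51979}{4232358}$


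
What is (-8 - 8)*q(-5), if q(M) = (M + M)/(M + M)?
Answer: -16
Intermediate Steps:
q(M) = 1 (q(M) = (2*M)/((2*M)) = (2*M)*(1/(2*M)) = 1)
(-8 - 8)*q(-5) = (-8 - 8)*1 = -16*1 = -16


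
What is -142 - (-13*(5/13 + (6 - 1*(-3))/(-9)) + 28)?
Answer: -178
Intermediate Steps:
-142 - (-13*(5/13 + (6 - 1*(-3))/(-9)) + 28) = -142 - (-13*(5*(1/13) + (6 + 3)*(-1/9)) + 28) = -142 - (-13*(5/13 + 9*(-1/9)) + 28) = -142 - (-13*(5/13 - 1) + 28) = -142 - (-13*(-8/13) + 28) = -142 - (8 + 28) = -142 - 1*36 = -142 - 36 = -178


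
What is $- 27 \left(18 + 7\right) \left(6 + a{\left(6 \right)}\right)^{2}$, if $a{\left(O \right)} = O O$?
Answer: $-1190700$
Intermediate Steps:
$a{\left(O \right)} = O^{2}$
$- 27 \left(18 + 7\right) \left(6 + a{\left(6 \right)}\right)^{2} = - 27 \left(18 + 7\right) \left(6 + 6^{2}\right)^{2} = \left(-27\right) 25 \left(6 + 36\right)^{2} = - 675 \cdot 42^{2} = \left(-675\right) 1764 = -1190700$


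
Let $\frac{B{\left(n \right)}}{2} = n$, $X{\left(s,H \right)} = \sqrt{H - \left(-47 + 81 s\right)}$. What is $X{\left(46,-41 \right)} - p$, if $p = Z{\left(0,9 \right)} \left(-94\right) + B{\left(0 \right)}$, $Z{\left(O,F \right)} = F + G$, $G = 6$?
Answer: $1410 + 2 i \sqrt{930} \approx 1410.0 + 60.992 i$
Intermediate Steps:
$X{\left(s,H \right)} = \sqrt{47 + H - 81 s}$ ($X{\left(s,H \right)} = \sqrt{H - \left(-47 + 81 s\right)} = \sqrt{47 + H - 81 s}$)
$B{\left(n \right)} = 2 n$
$Z{\left(O,F \right)} = 6 + F$ ($Z{\left(O,F \right)} = F + 6 = 6 + F$)
$p = -1410$ ($p = \left(6 + 9\right) \left(-94\right) + 2 \cdot 0 = 15 \left(-94\right) + 0 = -1410 + 0 = -1410$)
$X{\left(46,-41 \right)} - p = \sqrt{47 - 41 - 3726} - -1410 = \sqrt{47 - 41 - 3726} + 1410 = \sqrt{-3720} + 1410 = 2 i \sqrt{930} + 1410 = 1410 + 2 i \sqrt{930}$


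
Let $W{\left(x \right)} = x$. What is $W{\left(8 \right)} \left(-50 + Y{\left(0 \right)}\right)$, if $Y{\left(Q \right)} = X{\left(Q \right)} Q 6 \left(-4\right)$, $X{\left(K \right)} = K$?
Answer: $-400$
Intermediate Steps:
$Y{\left(Q \right)} = - 24 Q^{2}$ ($Y{\left(Q \right)} = Q Q 6 \left(-4\right) = Q^{2} \cdot 6 \left(-4\right) = 6 Q^{2} \left(-4\right) = - 24 Q^{2}$)
$W{\left(8 \right)} \left(-50 + Y{\left(0 \right)}\right) = 8 \left(-50 - 24 \cdot 0^{2}\right) = 8 \left(-50 - 0\right) = 8 \left(-50 + 0\right) = 8 \left(-50\right) = -400$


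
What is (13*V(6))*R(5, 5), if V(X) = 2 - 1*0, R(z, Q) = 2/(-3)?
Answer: -52/3 ≈ -17.333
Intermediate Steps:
R(z, Q) = -⅔ (R(z, Q) = 2*(-⅓) = -⅔)
V(X) = 2 (V(X) = 2 + 0 = 2)
(13*V(6))*R(5, 5) = (13*2)*(-⅔) = 26*(-⅔) = -52/3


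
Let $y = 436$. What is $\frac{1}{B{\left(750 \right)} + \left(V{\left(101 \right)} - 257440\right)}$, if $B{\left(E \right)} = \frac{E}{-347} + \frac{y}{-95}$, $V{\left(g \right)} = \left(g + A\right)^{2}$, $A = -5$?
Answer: $- \frac{32965}{8182926702} \approx -4.0285 \cdot 10^{-6}$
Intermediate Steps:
$V{\left(g \right)} = \left(-5 + g\right)^{2}$ ($V{\left(g \right)} = \left(g - 5\right)^{2} = \left(-5 + g\right)^{2}$)
$B{\left(E \right)} = - \frac{436}{95} - \frac{E}{347}$ ($B{\left(E \right)} = \frac{E}{-347} + \frac{436}{-95} = E \left(- \frac{1}{347}\right) + 436 \left(- \frac{1}{95}\right) = - \frac{E}{347} - \frac{436}{95} = - \frac{436}{95} - \frac{E}{347}$)
$\frac{1}{B{\left(750 \right)} + \left(V{\left(101 \right)} - 257440\right)} = \frac{1}{\left(- \frac{436}{95} - \frac{750}{347}\right) - \left(257440 - \left(-5 + 101\right)^{2}\right)} = \frac{1}{\left(- \frac{436}{95} - \frac{750}{347}\right) - \left(257440 - 96^{2}\right)} = \frac{1}{- \frac{222542}{32965} + \left(9216 - 257440\right)} = \frac{1}{- \frac{222542}{32965} - 248224} = \frac{1}{- \frac{8182926702}{32965}} = - \frac{32965}{8182926702}$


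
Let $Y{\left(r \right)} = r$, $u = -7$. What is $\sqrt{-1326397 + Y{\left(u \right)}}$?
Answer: $2 i \sqrt{331601} \approx 1151.7 i$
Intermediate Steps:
$\sqrt{-1326397 + Y{\left(u \right)}} = \sqrt{-1326397 - 7} = \sqrt{-1326404} = 2 i \sqrt{331601}$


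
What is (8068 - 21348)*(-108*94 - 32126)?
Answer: 561451840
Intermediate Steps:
(8068 - 21348)*(-108*94 - 32126) = -13280*(-10152 - 32126) = -13280*(-42278) = 561451840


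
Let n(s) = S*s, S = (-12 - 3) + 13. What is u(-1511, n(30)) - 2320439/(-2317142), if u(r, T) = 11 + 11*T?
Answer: -1501504719/2317142 ≈ -648.00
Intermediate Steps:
S = -2 (S = -15 + 13 = -2)
n(s) = -2*s
u(-1511, n(30)) - 2320439/(-2317142) = (11 + 11*(-2*30)) - 2320439/(-2317142) = (11 + 11*(-60)) - 2320439*(-1)/2317142 = (11 - 660) - 1*(-2320439/2317142) = -649 + 2320439/2317142 = -1501504719/2317142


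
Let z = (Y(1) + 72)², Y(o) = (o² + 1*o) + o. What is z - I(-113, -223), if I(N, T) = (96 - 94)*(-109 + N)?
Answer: 6069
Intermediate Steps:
Y(o) = o² + 2*o (Y(o) = (o² + o) + o = (o + o²) + o = o² + 2*o)
I(N, T) = -218 + 2*N (I(N, T) = 2*(-109 + N) = -218 + 2*N)
z = 5625 (z = (1*(2 + 1) + 72)² = (1*3 + 72)² = (3 + 72)² = 75² = 5625)
z - I(-113, -223) = 5625 - (-218 + 2*(-113)) = 5625 - (-218 - 226) = 5625 - 1*(-444) = 5625 + 444 = 6069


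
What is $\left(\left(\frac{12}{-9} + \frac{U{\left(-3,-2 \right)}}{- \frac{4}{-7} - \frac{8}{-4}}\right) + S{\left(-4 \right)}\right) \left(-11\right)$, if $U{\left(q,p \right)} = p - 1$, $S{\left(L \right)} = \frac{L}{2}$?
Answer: $\frac{99}{2} \approx 49.5$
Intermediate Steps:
$S{\left(L \right)} = \frac{L}{2}$ ($S{\left(L \right)} = L \frac{1}{2} = \frac{L}{2}$)
$U{\left(q,p \right)} = -1 + p$ ($U{\left(q,p \right)} = p - 1 = -1 + p$)
$\left(\left(\frac{12}{-9} + \frac{U{\left(-3,-2 \right)}}{- \frac{4}{-7} - \frac{8}{-4}}\right) + S{\left(-4 \right)}\right) \left(-11\right) = \left(\left(\frac{12}{-9} + \frac{-1 - 2}{- \frac{4}{-7} - \frac{8}{-4}}\right) + \frac{1}{2} \left(-4\right)\right) \left(-11\right) = \left(\left(12 \left(- \frac{1}{9}\right) - \frac{3}{\left(-4\right) \left(- \frac{1}{7}\right) - -2}\right) - 2\right) \left(-11\right) = \left(\left(- \frac{4}{3} - \frac{3}{\frac{4}{7} + 2}\right) - 2\right) \left(-11\right) = \left(\left(- \frac{4}{3} - \frac{3}{\frac{18}{7}}\right) - 2\right) \left(-11\right) = \left(\left(- \frac{4}{3} - \frac{7}{6}\right) - 2\right) \left(-11\right) = \left(- \frac{5}{2} - 2\right) \left(-11\right) = \left(- \frac{9}{2}\right) \left(-11\right) = \frac{99}{2}$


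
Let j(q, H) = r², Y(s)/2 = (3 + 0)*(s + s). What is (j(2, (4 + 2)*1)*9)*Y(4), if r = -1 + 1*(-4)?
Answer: 10800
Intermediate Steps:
Y(s) = 12*s (Y(s) = 2*((3 + 0)*(s + s)) = 2*(3*(2*s)) = 2*(6*s) = 12*s)
r = -5 (r = -1 - 4 = -5)
j(q, H) = 25 (j(q, H) = (-5)² = 25)
(j(2, (4 + 2)*1)*9)*Y(4) = (25*9)*(12*4) = 225*48 = 10800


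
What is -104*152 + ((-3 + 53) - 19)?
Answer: -15777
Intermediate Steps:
-104*152 + ((-3 + 53) - 19) = -15808 + (50 - 19) = -15808 + 31 = -15777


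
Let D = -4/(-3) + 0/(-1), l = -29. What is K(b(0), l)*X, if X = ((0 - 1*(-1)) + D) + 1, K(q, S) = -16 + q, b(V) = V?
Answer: -160/3 ≈ -53.333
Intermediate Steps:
D = 4/3 (D = -4*(-⅓) + 0*(-1) = 4/3 + 0 = 4/3 ≈ 1.3333)
X = 10/3 (X = ((0 - 1*(-1)) + 4/3) + 1 = ((0 + 1) + 4/3) + 1 = (1 + 4/3) + 1 = 7/3 + 1 = 10/3 ≈ 3.3333)
K(b(0), l)*X = (-16 + 0)*(10/3) = -16*10/3 = -160/3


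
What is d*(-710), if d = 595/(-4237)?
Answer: 422450/4237 ≈ 99.705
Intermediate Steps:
d = -595/4237 (d = 595*(-1/4237) = -595/4237 ≈ -0.14043)
d*(-710) = -595/4237*(-710) = 422450/4237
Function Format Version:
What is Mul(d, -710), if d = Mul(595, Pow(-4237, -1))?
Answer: Rational(422450, 4237) ≈ 99.705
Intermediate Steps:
d = Rational(-595, 4237) (d = Mul(595, Rational(-1, 4237)) = Rational(-595, 4237) ≈ -0.14043)
Mul(d, -710) = Mul(Rational(-595, 4237), -710) = Rational(422450, 4237)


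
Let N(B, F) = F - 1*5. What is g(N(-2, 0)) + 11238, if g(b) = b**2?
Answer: 11263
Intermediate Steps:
N(B, F) = -5 + F (N(B, F) = F - 5 = -5 + F)
g(N(-2, 0)) + 11238 = (-5 + 0)**2 + 11238 = (-5)**2 + 11238 = 25 + 11238 = 11263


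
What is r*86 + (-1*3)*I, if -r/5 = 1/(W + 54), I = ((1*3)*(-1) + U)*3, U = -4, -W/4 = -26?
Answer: 4762/79 ≈ 60.279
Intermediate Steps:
W = 104 (W = -4*(-26) = 104)
I = -21 (I = ((1*3)*(-1) - 4)*3 = (3*(-1) - 4)*3 = (-3 - 4)*3 = -7*3 = -21)
r = -5/158 (r = -5/(104 + 54) = -5/158 ≈ -0.031646)
r*86 + (-1*3)*I = -5/158*86 - 1*3*(-21) = -215/79 - 3*(-21) = -215/79 + 63 = 4762/79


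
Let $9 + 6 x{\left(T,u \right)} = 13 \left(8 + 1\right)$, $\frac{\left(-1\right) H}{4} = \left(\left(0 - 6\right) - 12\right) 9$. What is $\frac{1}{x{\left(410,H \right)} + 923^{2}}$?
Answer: $\frac{1}{851947} \approx 1.1738 \cdot 10^{-6}$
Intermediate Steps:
$H = 648$ ($H = - 4 \left(\left(0 - 6\right) - 12\right) 9 = - 4 \left(-6 - 12\right) 9 = - 4 \left(\left(-18\right) 9\right) = \left(-4\right) \left(-162\right) = 648$)
$x{\left(T,u \right)} = 18$ ($x{\left(T,u \right)} = - \frac{3}{2} + \frac{13 \left(8 + 1\right)}{6} = - \frac{3}{2} + \frac{13 \cdot 9}{6} = - \frac{3}{2} + \frac{1}{6} \cdot 117 = - \frac{3}{2} + \frac{39}{2} = 18$)
$\frac{1}{x{\left(410,H \right)} + 923^{2}} = \frac{1}{18 + 923^{2}} = \frac{1}{18 + 851929} = \frac{1}{851947}$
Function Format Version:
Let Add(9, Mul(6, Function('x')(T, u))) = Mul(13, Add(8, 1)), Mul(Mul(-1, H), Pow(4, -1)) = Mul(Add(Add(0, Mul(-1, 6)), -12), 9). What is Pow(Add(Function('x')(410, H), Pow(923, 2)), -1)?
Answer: Rational(1, 851947) ≈ 1.1738e-6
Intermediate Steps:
H = 648 (H = Mul(-4, Mul(Add(Add(0, Mul(-1, 6)), -12), 9)) = Mul(-4, Mul(Add(Add(0, -6), -12), 9)) = Mul(-4, Mul(Add(-6, -12), 9)) = Mul(-4, Mul(-18, 9)) = Mul(-4, -162) = 648)
Function('x')(T, u) = 18 (Function('x')(T, u) = Add(Rational(-3, 2), Mul(Rational(1, 6), Mul(13, Add(8, 1)))) = Add(Rational(-3, 2), Mul(Rational(1, 6), Mul(13, 9))) = Add(Rational(-3, 2), Mul(Rational(1, 6), 117)) = Add(Rational(-3, 2), Rational(39, 2)) = 18)
Pow(Add(Function('x')(410, H), Pow(923, 2)), -1) = Pow(Add(18, Pow(923, 2)), -1) = Pow(Add(18, 851929), -1) = Pow(851947, -1) = Rational(1, 851947)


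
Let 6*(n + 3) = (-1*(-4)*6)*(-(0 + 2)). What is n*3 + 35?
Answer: 2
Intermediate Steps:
n = -11 (n = -3 + ((-1*(-4)*6)*(-(0 + 2)))/6 = -3 + ((4*6)*(-1*2))/6 = -3 + (24*(-2))/6 = -3 + (⅙)*(-48) = -3 - 8 = -11)
n*3 + 35 = -11*3 + 35 = -33 + 35 = 2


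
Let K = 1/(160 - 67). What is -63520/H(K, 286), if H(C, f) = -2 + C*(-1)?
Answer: 5907360/187 ≈ 31590.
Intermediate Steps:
K = 1/93 ≈ 0.010753
H(C, f) = -2 - C
-63520/H(K, 286) = -63520/(-2 - 1*1/93) = -63520/(-2 - 1/93) = -63520/(-187/93) = -63520*(-93/187) = 5907360/187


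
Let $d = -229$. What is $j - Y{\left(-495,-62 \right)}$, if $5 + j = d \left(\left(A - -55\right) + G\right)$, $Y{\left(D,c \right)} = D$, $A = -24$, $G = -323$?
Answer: $67358$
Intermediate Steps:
$j = 66863$ ($j = -5 - 229 \left(\left(-24 - -55\right) - 323\right) = -5 - 229 \left(\left(-24 + 55\right) - 323\right) = -5 - 229 \left(31 - 323\right) = -5 - -66868 = -5 + 66868 = 66863$)
$j - Y{\left(-495,-62 \right)} = 66863 - -495 = 66863 + 495 = 67358$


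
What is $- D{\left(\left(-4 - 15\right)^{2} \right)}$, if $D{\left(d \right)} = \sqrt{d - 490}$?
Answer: $- i \sqrt{129} \approx - 11.358 i$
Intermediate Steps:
$D{\left(d \right)} = \sqrt{-490 + d}$
$- D{\left(\left(-4 - 15\right)^{2} \right)} = - \sqrt{-490 + \left(-4 - 15\right)^{2}} = - \sqrt{-490 + \left(-19\right)^{2}} = - \sqrt{-490 + 361} = - \sqrt{-129} = - i \sqrt{129}$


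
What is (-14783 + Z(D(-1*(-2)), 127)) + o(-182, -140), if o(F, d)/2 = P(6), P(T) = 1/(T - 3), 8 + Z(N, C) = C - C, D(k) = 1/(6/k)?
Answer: -44371/3 ≈ -14790.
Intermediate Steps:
D(k) = k/6
Z(N, C) = -8 (Z(N, C) = -8 + (C - C) = -8 + 0 = -8)
P(T) = 1/(-3 + T)
o(F, d) = ⅔ (o(F, d) = 2/(-3 + 6) = 2/3 = 2*(⅓) = ⅔)
(-14783 + Z(D(-1*(-2)), 127)) + o(-182, -140) = (-14783 - 8) + ⅔ = -14791 + ⅔ = -44371/3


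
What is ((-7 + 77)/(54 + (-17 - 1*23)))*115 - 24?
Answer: 551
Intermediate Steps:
((-7 + 77)/(54 + (-17 - 1*23)))*115 - 24 = (70/(54 + (-17 - 23)))*115 - 24 = (70/(54 - 40))*115 - 24 = (70/14)*115 - 24 = (70*(1/14))*115 - 24 = 5*115 - 24 = 575 - 24 = 551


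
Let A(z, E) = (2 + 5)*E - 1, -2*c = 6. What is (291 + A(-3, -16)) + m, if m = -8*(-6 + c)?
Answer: 250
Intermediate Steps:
c = -3 (c = -½*6 = -3)
A(z, E) = -1 + 7*E (A(z, E) = 7*E - 1 = -1 + 7*E)
m = 72 (m = -8*(-6 - 3) = -8*(-9) = 72)
(291 + A(-3, -16)) + m = (291 + (-1 + 7*(-16))) + 72 = (291 + (-1 - 112)) + 72 = (291 - 113) + 72 = 178 + 72 = 250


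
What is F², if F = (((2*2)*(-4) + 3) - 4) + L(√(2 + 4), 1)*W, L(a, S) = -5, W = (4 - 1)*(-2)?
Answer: 169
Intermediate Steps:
W = -6 (W = 3*(-2) = -6)
F = 13 (F = (((2*2)*(-4) + 3) - 4) - 5*(-6) = ((4*(-4) + 3) - 4) + 30 = ((-16 + 3) - 4) + 30 = (-13 - 4) + 30 = -17 + 30 = 13)
F² = 13² = 169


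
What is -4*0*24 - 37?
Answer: -37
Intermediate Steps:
-4*0*24 - 37 = 0*24 - 37 = 0 - 37 = -37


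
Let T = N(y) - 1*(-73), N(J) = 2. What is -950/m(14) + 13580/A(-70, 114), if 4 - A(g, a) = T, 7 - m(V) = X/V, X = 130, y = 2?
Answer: 127435/568 ≈ 224.36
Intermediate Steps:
m(V) = 7 - 130/V
T = 75 (T = 2 - 1*(-73) = 2 + 73 = 75)
A(g, a) = -71 (A(g, a) = 4 - 1*75 = 4 - 75 = -71)
-950/m(14) + 13580/A(-70, 114) = -950/(7 - 130/14) + 13580/(-71) = -950/(7 - 130*1/14) + 13580*(-1/71) = -950/(7 - 65/7) - 13580/71 = -950/(-16/7) - 13580/71 = -950*(-7/16) - 13580/71 = 3325/8 - 13580/71 = 127435/568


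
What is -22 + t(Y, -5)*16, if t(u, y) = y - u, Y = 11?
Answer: -278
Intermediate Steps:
-22 + t(Y, -5)*16 = -22 + (-5 - 1*11)*16 = -22 + (-5 - 11)*16 = -22 - 16*16 = -22 - 256 = -278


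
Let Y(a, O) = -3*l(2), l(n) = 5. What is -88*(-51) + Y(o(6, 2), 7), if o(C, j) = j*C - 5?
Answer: 4473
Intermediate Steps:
o(C, j) = -5 + C*j (o(C, j) = C*j - 5 = -5 + C*j)
Y(a, O) = -15 (Y(a, O) = -3*5 = -15)
-88*(-51) + Y(o(6, 2), 7) = -88*(-51) - 15 = 4488 - 15 = 4473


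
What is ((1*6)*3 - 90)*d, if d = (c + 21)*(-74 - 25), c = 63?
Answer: 598752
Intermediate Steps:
d = -8316 (d = (63 + 21)*(-74 - 25) = 84*(-99) = -8316)
((1*6)*3 - 90)*d = ((1*6)*3 - 90)*(-8316) = (6*3 - 90)*(-8316) = (18 - 90)*(-8316) = -72*(-8316) = 598752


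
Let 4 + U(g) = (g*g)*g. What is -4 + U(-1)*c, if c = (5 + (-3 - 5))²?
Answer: -49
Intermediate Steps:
U(g) = -4 + g³ (U(g) = -4 + (g*g)*g = -4 + g²*g = -4 + g³)
c = 9 (c = (5 - 8)² = (-3)² = 9)
-4 + U(-1)*c = -4 + (-4 + (-1)³)*9 = -4 + (-4 - 1)*9 = -4 - 5*9 = -4 - 45 = -49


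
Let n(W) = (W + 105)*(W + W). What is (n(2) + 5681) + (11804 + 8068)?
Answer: 25981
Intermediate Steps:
n(W) = 2*W*(105 + W) (n(W) = (105 + W)*(2*W) = 2*W*(105 + W))
(n(2) + 5681) + (11804 + 8068) = (2*2*(105 + 2) + 5681) + (11804 + 8068) = (2*2*107 + 5681) + 19872 = (428 + 5681) + 19872 = 6109 + 19872 = 25981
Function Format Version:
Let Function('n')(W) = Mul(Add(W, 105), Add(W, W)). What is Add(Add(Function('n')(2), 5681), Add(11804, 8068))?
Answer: 25981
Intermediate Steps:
Function('n')(W) = Mul(2, W, Add(105, W)) (Function('n')(W) = Mul(Add(105, W), Mul(2, W)) = Mul(2, W, Add(105, W)))
Add(Add(Function('n')(2), 5681), Add(11804, 8068)) = Add(Add(Mul(2, 2, Add(105, 2)), 5681), Add(11804, 8068)) = Add(Add(Mul(2, 2, 107), 5681), 19872) = Add(Add(428, 5681), 19872) = Add(6109, 19872) = 25981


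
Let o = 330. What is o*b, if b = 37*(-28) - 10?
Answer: -345180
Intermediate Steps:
b = -1046 (b = -1036 - 10 = -1046)
o*b = 330*(-1046) = -345180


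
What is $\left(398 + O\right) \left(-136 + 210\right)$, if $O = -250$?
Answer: $10952$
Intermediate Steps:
$\left(398 + O\right) \left(-136 + 210\right) = \left(398 - 250\right) \left(-136 + 210\right) = 148 \cdot 74 = 10952$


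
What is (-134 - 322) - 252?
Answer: -708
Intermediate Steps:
(-134 - 322) - 252 = -456 - 252 = -708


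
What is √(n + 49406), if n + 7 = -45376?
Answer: 3*√447 ≈ 63.427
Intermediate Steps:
n = -45383 (n = -7 - 45376 = -45383)
√(n + 49406) = √(-45383 + 49406) = √4023 = 3*√447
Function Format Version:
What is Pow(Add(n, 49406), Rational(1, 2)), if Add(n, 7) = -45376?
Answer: Mul(3, Pow(447, Rational(1, 2))) ≈ 63.427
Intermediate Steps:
n = -45383 (n = Add(-7, -45376) = -45383)
Pow(Add(n, 49406), Rational(1, 2)) = Pow(Add(-45383, 49406), Rational(1, 2)) = Pow(4023, Rational(1, 2)) = Mul(3, Pow(447, Rational(1, 2)))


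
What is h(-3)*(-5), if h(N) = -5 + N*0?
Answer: 25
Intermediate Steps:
h(N) = -5 (h(N) = -5 + 0 = -5)
h(-3)*(-5) = -5*(-5) = 25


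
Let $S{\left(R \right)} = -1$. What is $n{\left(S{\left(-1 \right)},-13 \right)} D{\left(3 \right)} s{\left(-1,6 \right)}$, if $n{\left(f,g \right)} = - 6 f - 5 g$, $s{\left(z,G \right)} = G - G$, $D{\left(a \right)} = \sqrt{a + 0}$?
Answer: $0$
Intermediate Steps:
$D{\left(a \right)} = \sqrt{a}$
$s{\left(z,G \right)} = 0$
$n{\left(S{\left(-1 \right)},-13 \right)} D{\left(3 \right)} s{\left(-1,6 \right)} = \left(\left(-6\right) \left(-1\right) - -65\right) \sqrt{3} \cdot 0 = \left(6 + 65\right) \sqrt{3} \cdot 0 = 71 \sqrt{3} \cdot 0 = 0$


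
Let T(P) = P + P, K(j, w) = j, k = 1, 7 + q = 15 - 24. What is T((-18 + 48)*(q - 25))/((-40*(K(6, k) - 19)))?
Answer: -123/26 ≈ -4.7308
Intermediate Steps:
q = -16 (q = -7 + (15 - 24) = -7 - 9 = -16)
T(P) = 2*P
T((-18 + 48)*(q - 25))/((-40*(K(6, k) - 19))) = (2*((-18 + 48)*(-16 - 25)))/((-40*(6 - 19))) = (2*(30*(-41)))/((-40*(-13))) = (2*(-1230))/520 = -2460*1/520 = -123/26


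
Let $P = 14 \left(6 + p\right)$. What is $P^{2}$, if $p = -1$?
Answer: $4900$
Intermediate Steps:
$P = 70$ ($P = 14 \left(6 - 1\right) = 14 \cdot 5 = 70$)
$P^{2} = 70^{2} = 4900$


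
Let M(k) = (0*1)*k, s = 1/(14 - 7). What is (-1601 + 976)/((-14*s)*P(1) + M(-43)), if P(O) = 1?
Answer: 625/2 ≈ 312.50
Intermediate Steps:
s = ⅐ (s = 1/7 = ⅐ ≈ 0.14286)
M(k) = 0 (M(k) = 0*k = 0)
(-1601 + 976)/((-14*s)*P(1) + M(-43)) = (-1601 + 976)/(-14*⅐*1 + 0) = -625/(-2*1 + 0) = -625/(-2 + 0) = -625/(-2) = -625*(-½) = 625/2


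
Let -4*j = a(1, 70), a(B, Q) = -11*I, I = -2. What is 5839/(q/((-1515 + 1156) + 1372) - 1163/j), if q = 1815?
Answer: 65063977/2376203 ≈ 27.382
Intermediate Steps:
a(B, Q) = 22 (a(B, Q) = -11*(-2) = 22)
j = -11/2 (j = -1/4*22 = -11/2 ≈ -5.5000)
5839/(q/((-1515 + 1156) + 1372) - 1163/j) = 5839/(1815/((-1515 + 1156) + 1372) - 1163/(-11/2)) = 5839/(1815/(-359 + 1372) - 1163*(-2/11)) = 5839/(1815/1013 + 2326/11) = 5839/(2376203/11143) = 5839*(11143/2376203) = 65063977/2376203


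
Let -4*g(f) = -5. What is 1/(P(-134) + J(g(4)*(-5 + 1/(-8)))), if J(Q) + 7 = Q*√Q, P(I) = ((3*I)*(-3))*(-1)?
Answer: -39747584/48222434517 + 26240*I*√410/48222434517 ≈ -0.00082425 + 1.1018e-5*I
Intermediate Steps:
g(f) = 5/4 (g(f) = -¼*(-5) = 5/4)
P(I) = 9*I (P(I) = -9*I*(-1) = 9*I)
J(Q) = -7 + Q^(3/2) (J(Q) = -7 + Q*√Q = -7 + Q^(3/2))
1/(P(-134) + J(g(4)*(-5 + 1/(-8)))) = 1/(9*(-134) + (-7 + (5*(-5 + 1/(-8))/4)^(3/2))) = 1/(-1206 + (-7 + (5*(-5 - ⅛)/4)^(3/2))) = 1/(-1206 + (-7 + ((5/4)*(-41/8))^(3/2))) = 1/(-1206 + (-7 + (-205/32)^(3/2))) = 1/(-1206 + (-7 - 205*I*√410/256)) = 1/(-1213 - 205*I*√410/256)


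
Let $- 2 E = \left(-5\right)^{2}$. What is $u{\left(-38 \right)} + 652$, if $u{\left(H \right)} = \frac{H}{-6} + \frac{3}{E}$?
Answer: $\frac{49357}{75} \approx 658.09$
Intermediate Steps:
$E = - \frac{25}{2}$ ($E = - \frac{\left(-5\right)^{2}}{2} = \left(- \frac{1}{2}\right) 25 = - \frac{25}{2} \approx -12.5$)
$u{\left(H \right)} = - \frac{6}{25} - \frac{H}{6}$ ($u{\left(H \right)} = \frac{H}{-6} + \frac{3}{- \frac{25}{2}} = H \left(- \frac{1}{6}\right) + 3 \left(- \frac{2}{25}\right) = - \frac{H}{6} - \frac{6}{25} = - \frac{6}{25} - \frac{H}{6}$)
$u{\left(-38 \right)} + 652 = \left(- \frac{6}{25} - - \frac{19}{3}\right) + 652 = \left(- \frac{6}{25} + \frac{19}{3}\right) + 652 = \frac{457}{75} + 652 = \frac{49357}{75}$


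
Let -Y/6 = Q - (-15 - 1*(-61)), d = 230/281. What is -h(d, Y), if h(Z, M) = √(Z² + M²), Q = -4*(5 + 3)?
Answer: -2*√4323601741/281 ≈ -468.00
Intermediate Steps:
d = 230/281 (d = 230*(1/281) = 230/281 ≈ 0.81851)
Q = -32 (Q = -4*8 = -32)
Y = 468 (Y = -6*(-32 - (-15 - 1*(-61))) = -6*(-32 - (-15 + 61)) = -6*(-32 - 1*46) = -6*(-32 - 46) = -6*(-78) = 468)
h(Z, M) = √(M² + Z²)
-h(d, Y) = -√(468² + (230/281)²) = -√(219024 + 52900/78961) = -√(17294406964/78961) = -2*√4323601741/281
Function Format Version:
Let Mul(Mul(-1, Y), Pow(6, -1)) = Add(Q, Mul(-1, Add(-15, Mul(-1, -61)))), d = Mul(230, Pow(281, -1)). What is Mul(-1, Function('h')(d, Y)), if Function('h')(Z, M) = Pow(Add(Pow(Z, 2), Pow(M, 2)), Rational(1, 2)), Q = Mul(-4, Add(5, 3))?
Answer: Mul(Rational(-2, 281), Pow(4323601741, Rational(1, 2))) ≈ -468.00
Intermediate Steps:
d = Rational(230, 281) (d = Mul(230, Rational(1, 281)) = Rational(230, 281) ≈ 0.81851)
Q = -32 (Q = Mul(-4, 8) = -32)
Y = 468 (Y = Mul(-6, Add(-32, Mul(-1, Add(-15, Mul(-1, -61))))) = Mul(-6, Add(-32, Mul(-1, Add(-15, 61)))) = Mul(-6, Add(-32, Mul(-1, 46))) = Mul(-6, Add(-32, -46)) = Mul(-6, -78) = 468)
Function('h')(Z, M) = Pow(Add(Pow(M, 2), Pow(Z, 2)), Rational(1, 2))
Mul(-1, Function('h')(d, Y)) = Mul(-1, Pow(Add(Pow(468, 2), Pow(Rational(230, 281), 2)), Rational(1, 2))) = Mul(-1, Pow(Add(219024, Rational(52900, 78961)), Rational(1, 2))) = Mul(-1, Pow(Rational(17294406964, 78961), Rational(1, 2))) = Mul(-1, Mul(Rational(2, 281), Pow(4323601741, Rational(1, 2)))) = Mul(Rational(-2, 281), Pow(4323601741, Rational(1, 2)))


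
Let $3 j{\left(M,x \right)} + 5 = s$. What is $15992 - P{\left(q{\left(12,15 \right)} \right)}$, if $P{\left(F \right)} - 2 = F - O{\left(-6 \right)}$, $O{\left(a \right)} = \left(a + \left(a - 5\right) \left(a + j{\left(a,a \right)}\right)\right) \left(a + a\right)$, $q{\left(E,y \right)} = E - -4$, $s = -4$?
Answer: $14858$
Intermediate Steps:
$q{\left(E,y \right)} = 4 + E$ ($q{\left(E,y \right)} = E + 4 = 4 + E$)
$j{\left(M,x \right)} = -3$ ($j{\left(M,x \right)} = - \frac{5}{3} + \frac{1}{3} \left(-4\right) = - \frac{5}{3} - \frac{4}{3} = -3$)
$O{\left(a \right)} = 2 a \left(a + \left(-5 + a\right) \left(-3 + a\right)\right)$ ($O{\left(a \right)} = \left(a + \left(a - 5\right) \left(a - 3\right)\right) \left(a + a\right) = \left(a + \left(-5 + a\right) \left(-3 + a\right)\right) 2 a = 2 a \left(a + \left(-5 + a\right) \left(-3 + a\right)\right)$)
$P{\left(F \right)} = 1118 + F$ ($P{\left(F \right)} = 2 + \left(F - 2 \left(-6\right) \left(15 + \left(-6\right)^{2} - -42\right)\right) = 2 + \left(F - 2 \left(-6\right) \left(15 + 36 + 42\right)\right) = 2 + \left(F - 2 \left(-6\right) 93\right) = 2 + \left(F - -1116\right) = 2 + \left(F + 1116\right) = 2 + \left(1116 + F\right) = 1118 + F$)
$15992 - P{\left(q{\left(12,15 \right)} \right)} = 15992 - \left(1118 + \left(4 + 12\right)\right) = 15992 - \left(1118 + 16\right) = 15992 - 1134 = 14858$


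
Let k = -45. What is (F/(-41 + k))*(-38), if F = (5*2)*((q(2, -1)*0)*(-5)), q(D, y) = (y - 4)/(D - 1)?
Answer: 0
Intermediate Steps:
q(D, y) = (-4 + y)/(-1 + D)
F = 0 (F = (5*2)*((((-4 - 1)/(-1 + 2))*0)*(-5)) = 10*(((-5/1)*0)*(-5)) = 10*(((1*(-5))*0)*(-5)) = 10*(-5*0*(-5)) = 10*(0*(-5)) = 10*0 = 0)
(F/(-41 + k))*(-38) = (0/(-41 - 45))*(-38) = (0/(-86))*(-38) = -1/86*0*(-38) = 0*(-38) = 0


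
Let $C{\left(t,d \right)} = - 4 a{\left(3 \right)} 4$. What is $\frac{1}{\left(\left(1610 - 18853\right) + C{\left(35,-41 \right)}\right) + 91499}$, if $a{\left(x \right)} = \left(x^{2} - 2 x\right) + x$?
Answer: $\frac{1}{74160} \approx 1.3484 \cdot 10^{-5}$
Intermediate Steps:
$a{\left(x \right)} = x^{2} - x$
$C{\left(t,d \right)} = -96$ ($C{\left(t,d \right)} = - 4 \cdot 3 \left(-1 + 3\right) 4 = - 4 \cdot 3 \cdot 2 \cdot 4 = \left(-4\right) 6 \cdot 4 = \left(-24\right) 4 = -96$)
$\frac{1}{\left(\left(1610 - 18853\right) + C{\left(35,-41 \right)}\right) + 91499} = \frac{1}{\left(\left(1610 - 18853\right) - 96\right) + 91499} = \frac{1}{\left(-17243 - 96\right) + 91499} = \frac{1}{-17339 + 91499} = \frac{1}{74160}$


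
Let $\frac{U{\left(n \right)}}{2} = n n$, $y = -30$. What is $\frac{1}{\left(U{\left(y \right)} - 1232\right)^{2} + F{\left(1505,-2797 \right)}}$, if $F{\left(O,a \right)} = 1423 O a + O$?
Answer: $- \frac{1}{5989773026} \approx -1.6695 \cdot 10^{-10}$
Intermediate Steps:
$F{\left(O,a \right)} = O + 1423 O a$ ($F{\left(O,a \right)} = 1423 O a + O = O + 1423 O a$)
$U{\left(n \right)} = 2 n^{2}$ ($U{\left(n \right)} = 2 n n = 2 n^{2}$)
$\frac{1}{\left(U{\left(y \right)} - 1232\right)^{2} + F{\left(1505,-2797 \right)}} = \frac{1}{\left(2 \left(-30\right)^{2} - 1232\right)^{2} + 1505 \left(1 + 1423 \left(-2797\right)\right)} = \frac{1}{\left(2 \cdot 900 - 1232\right)^{2} + 1505 \left(1 - 3980131\right)} = \frac{1}{\left(1800 - 1232\right)^{2} + 1505 \left(-3980130\right)} = \frac{1}{568^{2} - 5990095650} = \frac{1}{322624 - 5990095650} = \frac{1}{-5989773026} = - \frac{1}{5989773026}$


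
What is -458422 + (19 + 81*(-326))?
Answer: -484809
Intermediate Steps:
-458422 + (19 + 81*(-326)) = -458422 + (19 - 26406) = -458422 - 26387 = -484809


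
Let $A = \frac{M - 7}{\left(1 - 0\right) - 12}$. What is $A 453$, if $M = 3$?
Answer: $\frac{1812}{11} \approx 164.73$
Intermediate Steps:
$A = \frac{4}{11}$ ($A = \frac{3 - 7}{\left(1 - 0\right) - 12} = - \frac{4}{\left(1 + 0\right) - 12} = - \frac{4}{1 - 12} = - \frac{4}{-11} = \left(-4\right) \left(- \frac{1}{11}\right) = \frac{4}{11} \approx 0.36364$)
$A 453 = \frac{4}{11} \cdot 453 = \frac{1812}{11}$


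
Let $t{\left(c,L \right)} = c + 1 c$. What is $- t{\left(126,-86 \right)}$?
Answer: $-252$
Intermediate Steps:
$t{\left(c,L \right)} = 2 c$ ($t{\left(c,L \right)} = c + c = 2 c$)
$- t{\left(126,-86 \right)} = - 2 \cdot 126 = \left(-1\right) 252 = -252$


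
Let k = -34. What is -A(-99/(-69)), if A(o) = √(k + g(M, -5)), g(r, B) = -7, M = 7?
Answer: -I*√41 ≈ -6.4031*I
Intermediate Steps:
A(o) = I*√41 (A(o) = √(-34 - 7) = √(-41) = I*√41)
-A(-99/(-69)) = -I*√41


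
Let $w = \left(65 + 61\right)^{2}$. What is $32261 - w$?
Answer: $16385$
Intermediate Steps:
$w = 15876$ ($w = 126^{2} = 15876$)
$32261 - w = 32261 - 15876 = 16385$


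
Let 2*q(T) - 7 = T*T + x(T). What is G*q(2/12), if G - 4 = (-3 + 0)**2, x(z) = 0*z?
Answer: 3289/72 ≈ 45.681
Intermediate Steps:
x(z) = 0
G = 13 (G = 4 + (-3 + 0)**2 = 4 + (-3)**2 = 4 + 9 = 13)
q(T) = 7/2 + T**2/2 (q(T) = 7/2 + (T*T + 0)/2 = 7/2 + (T**2 + 0)/2 = 7/2 + T**2/2)
G*q(2/12) = 13*(7/2 + (2/12)**2/2) = 13*(7/2 + (2*(1/12))**2/2) = 13*(7/2 + (1/6)**2/2) = 13*(7/2 + (1/2)*(1/36)) = 13*(7/2 + 1/72) = 13*(253/72) = 3289/72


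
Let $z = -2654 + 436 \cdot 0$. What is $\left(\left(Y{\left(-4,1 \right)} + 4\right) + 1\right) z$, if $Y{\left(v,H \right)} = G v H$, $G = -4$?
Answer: $-55734$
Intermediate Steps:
$z = -2654$ ($z = -2654 + 0 = -2654$)
$Y{\left(v,H \right)} = - 4 H v$ ($Y{\left(v,H \right)} = - 4 v H = - 4 H v$)
$\left(\left(Y{\left(-4,1 \right)} + 4\right) + 1\right) z = \left(\left(\left(-4\right) 1 \left(-4\right) + 4\right) + 1\right) \left(-2654\right) = \left(\left(16 + 4\right) + 1\right) \left(-2654\right) = \left(20 + 1\right) \left(-2654\right) = 21 \left(-2654\right) = -55734$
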